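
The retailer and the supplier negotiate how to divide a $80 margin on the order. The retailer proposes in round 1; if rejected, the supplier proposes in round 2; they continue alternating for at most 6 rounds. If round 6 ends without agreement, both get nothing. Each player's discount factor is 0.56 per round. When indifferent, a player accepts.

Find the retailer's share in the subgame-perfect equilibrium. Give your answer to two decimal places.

Round 6 (the supplier proposes): the retailer will accept anything ≥ 0, so the supplier offers 0 and keeps 80.
Round 5 (the retailer proposes): the supplier can get 80 next round, worth 0.56 × 80 = 44.8 now. The retailer offers 44.8 and keeps 80 − 44.8 = 35.2.
Round 4 (the supplier proposes): the retailer can get 35.2 next round, worth 0.56 × 35.2 = 19.712 now. The supplier offers 19.712 and keeps 80 − 19.712 = 60.288.
Round 3 (the retailer proposes): the supplier can get 60.288 next round, worth 0.56 × 60.288 = 33.76128 now, so the retailer offers 33.76128, keeping 46.23872.
Round 2 (the supplier proposes): the retailer can get 46.23872 next round, worth 0.56 × 46.23872 = 25.8936832 now, so the supplier offers 25.8936832, keeping 54.1063168.
Round 1 (the retailer proposes): the supplier can get 54.1063168 next round, worth 0.56 × 54.1063168 = 30.299537408 now; the retailer offers that and keeps 49.700462592.

49.70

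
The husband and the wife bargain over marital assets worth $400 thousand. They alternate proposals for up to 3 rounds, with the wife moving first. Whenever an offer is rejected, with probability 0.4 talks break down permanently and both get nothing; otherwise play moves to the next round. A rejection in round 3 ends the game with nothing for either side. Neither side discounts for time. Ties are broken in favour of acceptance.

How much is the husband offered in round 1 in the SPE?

By backward induction:
Round 3 (the wife proposes): rejection yields 0 for the husband; the wife offers 0 and keeps 400.
Round 2 (the husband proposes): rejecting gives the wife an expected 0.6 × 400 = 240, so the husband offers 240, keeping 160.
Round 1 (the wife proposes): rejecting gives the husband an expected 0.6 × 160 = 96, so the wife offers 96, keeping 304.

96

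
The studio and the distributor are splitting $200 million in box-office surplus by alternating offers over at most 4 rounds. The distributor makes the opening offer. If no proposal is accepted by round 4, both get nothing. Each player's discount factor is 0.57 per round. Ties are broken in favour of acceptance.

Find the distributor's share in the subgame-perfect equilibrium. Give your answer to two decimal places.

113.94

By backward induction:
Round 4 (the studio proposes): rejection yields 0 for the distributor; the studio offers 0 and keeps 200.
Round 3 (the distributor proposes): the studio can get 200 next round, worth 0.57 × 200 = 114 now; the distributor offers that and keeps 86.
Round 2 (the studio proposes): the distributor can get 86 next round, worth 0.57 × 86 = 49.02 now; the studio offers that and keeps 150.98.
Round 1 (the distributor proposes): the studio can get 150.98 next round, worth 0.57 × 150.98 = 86.0586 now. The distributor offers 86.0586 and keeps 200 − 86.0586 = 113.9414.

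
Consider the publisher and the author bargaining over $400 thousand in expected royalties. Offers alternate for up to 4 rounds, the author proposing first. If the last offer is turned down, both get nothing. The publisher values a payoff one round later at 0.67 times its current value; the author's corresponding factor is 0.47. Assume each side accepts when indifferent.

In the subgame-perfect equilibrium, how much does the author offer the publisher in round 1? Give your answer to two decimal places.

226.43

Round 4 (the publisher proposes): the author will accept anything ≥ 0, so the publisher offers 0 and keeps 400.
Round 3 (the author proposes): the publisher can get 400 next round, worth 0.67 × 400 = 268 now, so the author offers 268, keeping 132.
Round 2 (the publisher proposes): the author can get 132 next round, worth 0.47 × 132 = 62.04 now, so the publisher offers 62.04, keeping 337.96.
Round 1 (the author proposes): the publisher can get 337.96 next round, worth 0.67 × 337.96 = 226.4332 now; the author offers that and keeps 173.5668.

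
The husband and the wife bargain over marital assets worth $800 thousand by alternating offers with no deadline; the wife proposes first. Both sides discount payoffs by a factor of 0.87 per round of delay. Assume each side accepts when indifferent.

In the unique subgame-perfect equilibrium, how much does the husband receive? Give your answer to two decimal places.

372.19

In a stationary SPE each proposer offers the other exactly their discounted continuation value.
If the wife keeps x when proposing and the husband keeps y when proposing, then x = 800 − 0.87y and y = 800 − 0.87x.
Solving: x = 800(1 − 0.87) / (1 − 0.87·0.87) = 104 / 0.2431 ≈ 427.8075.
The husband gets 800 − 427.8075 ≈ 372.1925.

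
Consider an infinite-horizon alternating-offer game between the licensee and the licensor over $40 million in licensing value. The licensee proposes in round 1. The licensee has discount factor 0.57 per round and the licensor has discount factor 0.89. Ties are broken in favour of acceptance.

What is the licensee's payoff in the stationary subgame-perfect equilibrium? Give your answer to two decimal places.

Let x be the licensee's share when the licensee proposes and y be the licensor's share when the licensor proposes.
The licensor accepts iff offered ≥ 0.89·y, so x = 40 − 0.89y. Symmetrically y = 40 − 0.57x.
Substituting: x = 40 − 0.89(40 − 0.57x), giving x(1 − 0.57·0.89) = 40(1 − 0.89).
So x = 40 × 0.11 / 0.4927 ≈ 8.9304, and the licensor receives 40 − x ≈ 31.0696.

8.93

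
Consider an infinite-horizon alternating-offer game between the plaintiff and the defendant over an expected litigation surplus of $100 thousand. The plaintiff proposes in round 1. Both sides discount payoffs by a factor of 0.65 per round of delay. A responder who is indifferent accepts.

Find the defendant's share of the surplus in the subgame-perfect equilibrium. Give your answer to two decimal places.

39.39

In a stationary SPE each proposer offers the other exactly their discounted continuation value.
If the plaintiff keeps x when proposing and the defendant keeps y when proposing, then x = 100 − 0.65y and y = 100 − 0.65x.
Solving: x = 100(1 − 0.65) / (1 − 0.65·0.65) = 35 / 0.5775 ≈ 60.6061.
The defendant gets 100 − 60.6061 ≈ 39.3939.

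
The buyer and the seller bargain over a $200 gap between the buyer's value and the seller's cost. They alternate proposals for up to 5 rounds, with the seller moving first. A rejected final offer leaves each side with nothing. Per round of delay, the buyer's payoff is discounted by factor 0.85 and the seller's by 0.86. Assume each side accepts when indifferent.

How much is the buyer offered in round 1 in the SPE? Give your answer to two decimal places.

41.20

Solve by backward induction from round 5.
Round 5 (the seller proposes): the buyer will accept anything ≥ 0, so the seller offers 0 and keeps 200.
Round 4 (the buyer proposes): the seller can get 200 next round, worth 0.86 × 200 = 172 now; the buyer offers that and keeps 28.
Round 3 (the seller proposes): the buyer can get 28 next round, worth 0.85 × 28 = 23.8 now. The seller offers 23.8 and keeps 200 − 23.8 = 176.2.
Round 2 (the buyer proposes): the seller can get 176.2 next round, worth 0.86 × 176.2 = 151.532 now. The buyer offers 151.532 and keeps 200 − 151.532 = 48.468.
Round 1 (the seller proposes): the buyer can get 48.468 next round, worth 0.85 × 48.468 = 41.1978 now, so the seller offers 41.1978, keeping 158.8022.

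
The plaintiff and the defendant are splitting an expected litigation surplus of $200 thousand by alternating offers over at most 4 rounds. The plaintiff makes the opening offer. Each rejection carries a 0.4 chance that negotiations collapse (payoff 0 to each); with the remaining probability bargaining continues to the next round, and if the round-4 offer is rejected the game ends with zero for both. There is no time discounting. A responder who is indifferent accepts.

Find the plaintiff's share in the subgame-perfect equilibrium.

By backward induction:
Round 4 (the defendant proposes): the plaintiff will accept anything ≥ 0, so the defendant offers 0 and keeps 200.
Round 3 (the plaintiff proposes): rejecting gives the defendant an expected 0.6 × 200 = 120; the plaintiff offers that and keeps 80.
Round 2 (the defendant proposes): rejecting gives the plaintiff an expected 0.6 × 80 = 48; the defendant offers that and keeps 152.
Round 1 (the plaintiff proposes): rejecting gives the defendant an expected 0.6 × 152 = 91.2, so the plaintiff offers 91.2, keeping 108.8.

108.8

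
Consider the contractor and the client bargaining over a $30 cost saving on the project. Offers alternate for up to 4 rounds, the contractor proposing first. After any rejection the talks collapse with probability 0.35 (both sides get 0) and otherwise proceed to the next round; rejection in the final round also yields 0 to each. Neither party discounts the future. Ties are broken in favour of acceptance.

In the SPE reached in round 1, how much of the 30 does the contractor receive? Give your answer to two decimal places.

14.94

By backward induction:
Round 4 (the client proposes): the contractor will accept anything ≥ 0, so the client offers 0 and keeps 30.
Round 3 (the contractor proposes): rejecting gives the client an expected 0.65 × 30 = 19.5, so the contractor offers 19.5, keeping 10.5.
Round 2 (the client proposes): rejecting gives the contractor an expected 0.65 × 10.5 = 6.825. The client offers 6.825 and keeps 30 − 6.825 = 23.175.
Round 1 (the contractor proposes): rejecting gives the client an expected 0.65 × 23.175 = 15.06375. The contractor offers 15.06375 and keeps 30 − 15.06375 = 14.93625.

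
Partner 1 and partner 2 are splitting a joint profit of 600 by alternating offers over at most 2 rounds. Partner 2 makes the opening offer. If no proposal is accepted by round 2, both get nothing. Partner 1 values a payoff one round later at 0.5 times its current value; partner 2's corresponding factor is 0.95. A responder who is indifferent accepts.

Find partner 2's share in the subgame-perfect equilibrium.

Round 2 (partner 1 proposes): partner 2 will accept anything ≥ 0, so partner 1 offers 0 and keeps 600.
Round 1 (partner 2 proposes): partner 1 can get 600 next round, worth 0.5 × 600 = 300 now. Partner 2 offers 300 and keeps 600 − 300 = 300.

300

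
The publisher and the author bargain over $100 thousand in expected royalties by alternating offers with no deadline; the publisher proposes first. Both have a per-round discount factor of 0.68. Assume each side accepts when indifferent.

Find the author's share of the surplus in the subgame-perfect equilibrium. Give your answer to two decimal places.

40.48

Let x be the publisher's share when the publisher proposes and y be the author's share when the author proposes.
The author accepts iff offered ≥ 0.68·y, so x = 100 − 0.68y. Symmetrically y = 100 − 0.68x.
Substituting: x = 100 − 0.68(100 − 0.68x), giving x(1 − 0.68·0.68) = 100(1 − 0.68).
So x = 100 × 0.32 / 0.5376 ≈ 59.5238, and the author receives 100 − x ≈ 40.4762.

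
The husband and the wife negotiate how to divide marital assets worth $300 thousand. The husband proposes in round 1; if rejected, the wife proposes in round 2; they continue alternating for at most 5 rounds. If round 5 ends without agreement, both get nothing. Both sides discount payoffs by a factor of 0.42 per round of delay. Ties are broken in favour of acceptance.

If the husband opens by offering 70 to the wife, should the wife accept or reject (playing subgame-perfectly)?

Reject

Round 5 (the husband proposes): rejection yields 0 for the wife; the husband offers 0 and keeps 300.
Round 4 (the wife proposes): the husband can get 300 next round, worth 0.42 × 300 = 126 now; the wife offers that and keeps 174.
Round 3 (the husband proposes): the wife can get 174 next round, worth 0.42 × 174 = 73.08 now. The husband offers 73.08 and keeps 300 − 73.08 = 226.92.
Round 2 (the wife proposes): the husband can get 226.92 next round, worth 0.42 × 226.92 = 95.3064 now; the wife offers that and keeps 204.6936.
So by rejecting in round 1, the wife gets 204.6936 next round, worth 0.42 × 204.6936 = 85.971312 now.
Offer 70 < 85.971312, so the wife rejects.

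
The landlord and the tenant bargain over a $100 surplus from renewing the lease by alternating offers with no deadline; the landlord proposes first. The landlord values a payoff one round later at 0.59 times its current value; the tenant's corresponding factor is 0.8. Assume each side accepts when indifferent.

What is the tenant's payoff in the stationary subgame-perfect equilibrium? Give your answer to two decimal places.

In a stationary SPE each proposer offers the other exactly their discounted continuation value.
If the landlord keeps x when proposing and the tenant keeps y when proposing, then x = 100 − 0.8y and y = 100 − 0.59x.
Solving: x = 100(1 − 0.8) / (1 − 0.59·0.8) = 20 / 0.528 ≈ 37.8788.
The tenant gets 100 − 37.8788 ≈ 62.1212.

62.12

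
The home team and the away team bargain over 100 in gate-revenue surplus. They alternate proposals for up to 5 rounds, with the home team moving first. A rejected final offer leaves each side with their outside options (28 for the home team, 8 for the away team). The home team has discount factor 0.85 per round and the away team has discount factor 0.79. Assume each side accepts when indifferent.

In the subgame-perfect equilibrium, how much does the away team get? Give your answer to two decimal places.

Round 5 (the home team proposes): the away team gets 8 if talks fail, so the home team offers 8 and keeps 92.
Round 4 (the away team proposes): the home team can get 92 next round, worth 0.85 × 92 = 78.2 now, so the away team offers 78.2, keeping 21.8.
Round 3 (the home team proposes): the away team can get 21.8 next round, worth 0.79 × 21.8 = 17.222 now. The home team offers 17.222 and keeps 100 − 17.222 = 82.778.
Round 2 (the away team proposes): the home team can get 82.778 next round, worth 0.85 × 82.778 = 70.3613 now. The away team offers 70.3613 and keeps 100 − 70.3613 = 29.6387.
Round 1 (the home team proposes): the away team can get 29.6387 next round, worth 0.79 × 29.6387 = 23.414573 now, so the home team offers 23.414573, keeping 76.585427.

23.41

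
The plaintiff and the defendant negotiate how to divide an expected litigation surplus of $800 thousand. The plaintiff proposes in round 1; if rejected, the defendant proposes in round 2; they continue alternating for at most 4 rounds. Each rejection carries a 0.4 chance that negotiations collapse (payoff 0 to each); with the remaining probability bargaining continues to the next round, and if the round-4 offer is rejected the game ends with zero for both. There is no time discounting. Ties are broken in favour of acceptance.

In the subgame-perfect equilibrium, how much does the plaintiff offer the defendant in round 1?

364.8

Round 4 (the defendant proposes): rejection yields 0 for the plaintiff; the defendant offers 0 and keeps 800.
Round 3 (the plaintiff proposes): rejecting gives the defendant an expected 0.6 × 800 = 480; the plaintiff offers that and keeps 320.
Round 2 (the defendant proposes): rejecting gives the plaintiff an expected 0.6 × 320 = 192; the defendant offers that and keeps 608.
Round 1 (the plaintiff proposes): rejecting gives the defendant an expected 0.6 × 608 = 364.8. The plaintiff offers 364.8 and keeps 800 − 364.8 = 435.2.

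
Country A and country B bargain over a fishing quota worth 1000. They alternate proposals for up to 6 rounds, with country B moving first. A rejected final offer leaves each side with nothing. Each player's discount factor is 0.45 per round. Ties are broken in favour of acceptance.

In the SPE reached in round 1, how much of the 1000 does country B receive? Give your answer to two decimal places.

Round 6 (country A proposes): rejection yields 0 for country B; country A offers 0 and keeps 1000.
Round 5 (country B proposes): country A can get 1000 next round, worth 0.45 × 1000 = 450 now, so country B offers 450, keeping 550.
Round 4 (country A proposes): country B can get 550 next round, worth 0.45 × 550 = 247.5 now. Country A offers 247.5 and keeps 1000 − 247.5 = 752.5.
Round 3 (country B proposes): country A can get 752.5 next round, worth 0.45 × 752.5 = 338.625 now. Country B offers 338.625 and keeps 1000 − 338.625 = 661.375.
Round 2 (country A proposes): country B can get 661.375 next round, worth 0.45 × 661.375 = 297.61875 now. Country A offers 297.61875 and keeps 1000 − 297.61875 = 702.38125.
Round 1 (country B proposes): country A can get 702.38125 next round, worth 0.45 × 702.38125 = 316.0715625 now. Country B offers 316.0715625 and keeps 1000 − 316.0715625 = 683.9284375.

683.93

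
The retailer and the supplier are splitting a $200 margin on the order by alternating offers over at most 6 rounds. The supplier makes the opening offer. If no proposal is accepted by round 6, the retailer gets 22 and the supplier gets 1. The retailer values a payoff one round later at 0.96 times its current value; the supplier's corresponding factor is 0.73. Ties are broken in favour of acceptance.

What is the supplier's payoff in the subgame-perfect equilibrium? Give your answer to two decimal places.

18.01

Solve by backward induction from round 6.
Round 6 (the retailer proposes): the supplier gets 1 if talks fail, so the retailer offers 1 and keeps 199.
Round 5 (the supplier proposes): the retailer can get 199 next round, worth 0.96 × 199 = 191.04 now, so the supplier offers 191.04, keeping 8.96.
Round 4 (the retailer proposes): the supplier can get 8.96 next round, worth 0.73 × 8.96 = 6.5408 now, so the retailer offers 6.5408, keeping 193.4592.
Round 3 (the supplier proposes): the retailer can get 193.4592 next round, worth 0.96 × 193.4592 = 185.720832 now; the supplier offers that and keeps 14.279168.
Round 2 (the retailer proposes): the supplier can get 14.279168 next round, worth 0.73 × 14.279168 = 10.42379264 now. The retailer offers 10.42379264 and keeps 200 − 10.42379264 = 189.57620736.
Round 1 (the supplier proposes): the retailer can get 189.57620736 next round, worth 0.96 × 189.57620736 = 181.9931590656 now, so the supplier offers 181.9931590656, keeping 18.0068409344.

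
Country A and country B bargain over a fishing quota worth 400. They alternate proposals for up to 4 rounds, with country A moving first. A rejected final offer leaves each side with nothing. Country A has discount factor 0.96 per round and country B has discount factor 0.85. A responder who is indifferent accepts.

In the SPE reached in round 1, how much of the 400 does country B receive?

291.04

Work backward from the last round.
Round 4 (country B proposes): rejection yields 0 for country A; country B offers 0 and keeps 400.
Round 3 (country A proposes): country B can get 400 next round, worth 0.85 × 400 = 340 now, so country A offers 340, keeping 60.
Round 2 (country B proposes): country A can get 60 next round, worth 0.96 × 60 = 57.6 now; country B offers that and keeps 342.4.
Round 1 (country A proposes): country B can get 342.4 next round, worth 0.85 × 342.4 = 291.04 now; country A offers that and keeps 108.96.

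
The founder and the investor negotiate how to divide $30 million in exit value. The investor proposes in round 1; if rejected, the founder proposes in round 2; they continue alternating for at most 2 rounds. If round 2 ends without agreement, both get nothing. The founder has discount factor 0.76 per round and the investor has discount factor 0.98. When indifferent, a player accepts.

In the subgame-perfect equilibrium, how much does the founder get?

22.8

Round 2 (the founder proposes): the investor will accept anything ≥ 0, so the founder offers 0 and keeps 30.
Round 1 (the investor proposes): the founder can get 30 next round, worth 0.76 × 30 = 22.8 now; the investor offers that and keeps 7.2.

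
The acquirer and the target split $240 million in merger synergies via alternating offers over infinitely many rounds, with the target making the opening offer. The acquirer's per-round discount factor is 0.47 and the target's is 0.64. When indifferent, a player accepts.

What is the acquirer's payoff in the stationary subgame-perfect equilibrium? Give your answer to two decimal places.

58.08

When the target proposes, the acquirer accepts any offer worth at least 0.47 times what the acquirer would get by proposing next round; and vice versa.
This gives x = 240 − 0.47y and y = 240 − 0.64x, where x and y are each side's share when it proposes.
Hence (1 − 0.47·0.64)x = 240(1 − 0.47), i.e. 0.6992·x = 127.2.
x ≈ 181.9222; the acquirer's share is 240 − x ≈ 58.0778.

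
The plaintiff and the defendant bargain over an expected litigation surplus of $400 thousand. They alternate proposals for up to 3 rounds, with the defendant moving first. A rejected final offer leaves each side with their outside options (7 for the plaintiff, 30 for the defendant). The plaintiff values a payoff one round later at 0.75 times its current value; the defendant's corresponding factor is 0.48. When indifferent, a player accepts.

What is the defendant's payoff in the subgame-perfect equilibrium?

Round 3 (the defendant proposes): the plaintiff gets 7 if talks fail, so the defendant offers 7 and keeps 393.
Round 2 (the plaintiff proposes): the defendant can get 393 next round, worth 0.48 × 393 = 188.64 now; the plaintiff offers that and keeps 211.36.
Round 1 (the defendant proposes): the plaintiff can get 211.36 next round, worth 0.75 × 211.36 = 158.52 now, so the defendant offers 158.52, keeping 241.48.

241.48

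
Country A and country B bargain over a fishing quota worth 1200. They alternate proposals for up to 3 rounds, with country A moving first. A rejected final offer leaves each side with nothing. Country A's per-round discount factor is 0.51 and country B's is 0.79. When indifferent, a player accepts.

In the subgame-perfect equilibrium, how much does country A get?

Work backward from the last round.
Round 3 (country A proposes): country B will accept anything ≥ 0, so country A offers 0 and keeps 1200.
Round 2 (country B proposes): country A can get 1200 next round, worth 0.51 × 1200 = 612 now. Country B offers 612 and keeps 1200 − 612 = 588.
Round 1 (country A proposes): country B can get 588 next round, worth 0.79 × 588 = 464.52 now, so country A offers 464.52, keeping 735.48.

735.48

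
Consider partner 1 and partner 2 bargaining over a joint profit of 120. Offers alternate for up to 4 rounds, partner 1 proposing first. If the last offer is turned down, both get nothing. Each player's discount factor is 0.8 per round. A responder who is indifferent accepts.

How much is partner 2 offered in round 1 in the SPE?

Round 4 (partner 2 proposes): partner 1 will accept anything ≥ 0, so partner 2 offers 0 and keeps 120.
Round 3 (partner 1 proposes): partner 2 can get 120 next round, worth 0.8 × 120 = 96 now. Partner 1 offers 96 and keeps 120 − 96 = 24.
Round 2 (partner 2 proposes): partner 1 can get 24 next round, worth 0.8 × 24 = 19.2 now; partner 2 offers that and keeps 100.8.
Round 1 (partner 1 proposes): partner 2 can get 100.8 next round, worth 0.8 × 100.8 = 80.64 now; partner 1 offers that and keeps 39.36.

80.64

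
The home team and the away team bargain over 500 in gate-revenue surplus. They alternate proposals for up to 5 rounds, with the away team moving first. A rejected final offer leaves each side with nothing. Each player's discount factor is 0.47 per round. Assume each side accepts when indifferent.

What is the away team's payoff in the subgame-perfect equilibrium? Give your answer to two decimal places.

347.94

Round 5 (the away team proposes): rejection yields 0 for the home team; the away team offers 0 and keeps 500.
Round 4 (the home team proposes): the away team can get 500 next round, worth 0.47 × 500 = 235 now; the home team offers that and keeps 265.
Round 3 (the away team proposes): the home team can get 265 next round, worth 0.47 × 265 = 124.55 now, so the away team offers 124.55, keeping 375.45.
Round 2 (the home team proposes): the away team can get 375.45 next round, worth 0.47 × 375.45 = 176.4615 now; the home team offers that and keeps 323.5385.
Round 1 (the away team proposes): the home team can get 323.5385 next round, worth 0.47 × 323.5385 = 152.063095 now; the away team offers that and keeps 347.936905.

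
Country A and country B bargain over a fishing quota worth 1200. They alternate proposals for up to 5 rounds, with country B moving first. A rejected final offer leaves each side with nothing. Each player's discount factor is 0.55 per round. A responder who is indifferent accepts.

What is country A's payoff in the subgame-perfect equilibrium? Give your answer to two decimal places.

By backward induction:
Round 5 (country B proposes): rejection yields 0 for country A; country B offers 0 and keeps 1200.
Round 4 (country A proposes): country B can get 1200 next round, worth 0.55 × 1200 = 660 now, so country A offers 660, keeping 540.
Round 3 (country B proposes): country A can get 540 next round, worth 0.55 × 540 = 297 now, so country B offers 297, keeping 903.
Round 2 (country A proposes): country B can get 903 next round, worth 0.55 × 903 = 496.65 now; country A offers that and keeps 703.35.
Round 1 (country B proposes): country A can get 703.35 next round, worth 0.55 × 703.35 = 386.8425 now. Country B offers 386.8425 and keeps 1200 − 386.8425 = 813.1575.

386.84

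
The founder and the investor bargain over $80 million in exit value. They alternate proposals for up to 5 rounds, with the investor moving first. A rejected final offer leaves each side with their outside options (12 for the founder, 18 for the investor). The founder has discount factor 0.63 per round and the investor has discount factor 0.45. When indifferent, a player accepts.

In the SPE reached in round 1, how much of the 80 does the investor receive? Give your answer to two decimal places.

43.46

Work backward from the last round.
Round 5 (the investor proposes): the founder gets 12 if talks fail, so the investor offers 12 and keeps 68.
Round 4 (the founder proposes): the investor can get 68 next round, worth 0.45 × 68 = 30.6 now, so the founder offers 30.6, keeping 49.4.
Round 3 (the investor proposes): the founder can get 49.4 next round, worth 0.63 × 49.4 = 31.122 now, so the investor offers 31.122, keeping 48.878.
Round 2 (the founder proposes): the investor can get 48.878 next round, worth 0.45 × 48.878 = 21.9951 now, so the founder offers 21.9951, keeping 58.0049.
Round 1 (the investor proposes): the founder can get 58.0049 next round, worth 0.63 × 58.0049 = 36.543087 now. The investor offers 36.543087 and keeps 80 − 36.543087 = 43.456913.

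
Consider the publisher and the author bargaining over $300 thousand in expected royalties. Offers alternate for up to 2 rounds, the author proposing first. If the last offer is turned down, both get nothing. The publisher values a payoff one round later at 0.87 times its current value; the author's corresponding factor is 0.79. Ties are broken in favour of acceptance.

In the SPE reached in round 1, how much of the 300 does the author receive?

39

Round 2 (the publisher proposes): the author will accept anything ≥ 0, so the publisher offers 0 and keeps 300.
Round 1 (the author proposes): the publisher can get 300 next round, worth 0.87 × 300 = 261 now, so the author offers 261, keeping 39.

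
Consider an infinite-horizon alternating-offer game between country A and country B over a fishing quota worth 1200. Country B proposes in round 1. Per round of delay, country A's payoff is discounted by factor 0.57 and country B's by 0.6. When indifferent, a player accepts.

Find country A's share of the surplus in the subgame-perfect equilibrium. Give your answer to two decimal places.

415.81

Let x be country B's share when country B proposes and y be country A's share when country A proposes.
Country A accepts iff offered ≥ 0.57·y, so x = 1200 − 0.57y. Symmetrically y = 1200 − 0.6x.
Substituting: x = 1200 − 0.57(1200 − 0.6x), giving x(1 − 0.6·0.57) = 1200(1 − 0.57).
So x = 1200 × 0.43 / 0.658 ≈ 784.1945, and country A receives 1200 − x ≈ 415.8055.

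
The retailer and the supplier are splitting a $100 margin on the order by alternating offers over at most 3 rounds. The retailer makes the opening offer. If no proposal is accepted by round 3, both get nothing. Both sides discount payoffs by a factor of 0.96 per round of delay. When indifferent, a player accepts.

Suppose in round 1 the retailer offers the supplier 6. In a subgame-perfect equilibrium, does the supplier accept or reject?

Round 3 (the retailer proposes): the supplier will accept anything ≥ 0, so the retailer offers 0 and keeps 100.
Round 2 (the supplier proposes): the retailer can get 100 next round, worth 0.96 × 100 = 96 now. The supplier offers 96 and keeps 100 − 96 = 4.
So by rejecting in round 1, the supplier gets 4 next round, worth 0.96 × 4 = 3.84 now.
Offer 6 ≥ 3.84, so the supplier accepts.

Accept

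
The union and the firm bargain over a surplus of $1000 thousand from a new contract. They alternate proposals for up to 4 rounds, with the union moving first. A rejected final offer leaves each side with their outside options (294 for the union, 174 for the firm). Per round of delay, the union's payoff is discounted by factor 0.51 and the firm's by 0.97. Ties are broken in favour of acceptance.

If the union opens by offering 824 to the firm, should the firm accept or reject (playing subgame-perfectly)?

Work out the firm's continuation value if the offer is rejected.
Round 4 (the firm proposes): the union gets 294 if talks fail, so the firm offers 294 and keeps 706.
Round 3 (the union proposes): the firm can get 706 next round, worth 0.97 × 706 = 684.82 now. The union offers 684.82 and keeps 1000 − 684.82 = 315.18.
Round 2 (the firm proposes): the union can get 315.18 next round, worth 0.51 × 315.18 = 160.7418 now. The firm offers 160.7418 and keeps 1000 − 160.7418 = 839.2582.
So by rejecting in round 1, the firm gets 839.2582 next round, worth 0.97 × 839.2582 = 814.080454 now.
Offer 824 ≥ 814.080454, so the firm accepts.

Accept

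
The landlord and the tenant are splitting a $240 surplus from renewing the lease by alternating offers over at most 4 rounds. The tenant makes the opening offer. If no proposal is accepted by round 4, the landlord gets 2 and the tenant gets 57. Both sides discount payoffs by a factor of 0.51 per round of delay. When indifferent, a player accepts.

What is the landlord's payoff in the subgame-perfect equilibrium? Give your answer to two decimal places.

Solve by backward induction from round 4.
Round 4 (the landlord proposes): the tenant gets 57 if talks fail, so the landlord offers 57 and keeps 183.
Round 3 (the tenant proposes): the landlord can get 183 next round, worth 0.51 × 183 = 93.33 now. The tenant offers 93.33 and keeps 240 − 93.33 = 146.67.
Round 2 (the landlord proposes): the tenant can get 146.67 next round, worth 0.51 × 146.67 = 74.8017 now; the landlord offers that and keeps 165.1983.
Round 1 (the tenant proposes): the landlord can get 165.1983 next round, worth 0.51 × 165.1983 = 84.251133 now, so the tenant offers 84.251133, keeping 155.748867.

84.25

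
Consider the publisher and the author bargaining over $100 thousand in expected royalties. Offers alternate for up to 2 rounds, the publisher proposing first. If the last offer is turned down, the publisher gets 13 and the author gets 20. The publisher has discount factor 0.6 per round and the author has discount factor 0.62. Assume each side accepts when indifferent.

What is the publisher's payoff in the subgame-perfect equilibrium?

46.06

Round 2 (the author proposes): the publisher gets 13 if talks fail, so the author offers 13 and keeps 87.
Round 1 (the publisher proposes): the author can get 87 next round, worth 0.62 × 87 = 53.94 now, so the publisher offers 53.94, keeping 46.06.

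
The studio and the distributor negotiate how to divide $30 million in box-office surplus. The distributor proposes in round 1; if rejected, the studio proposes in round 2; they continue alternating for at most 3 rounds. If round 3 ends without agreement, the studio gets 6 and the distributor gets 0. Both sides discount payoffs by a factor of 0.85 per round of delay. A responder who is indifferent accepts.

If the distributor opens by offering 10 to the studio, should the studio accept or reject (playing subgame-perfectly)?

Work out the studio's continuation value if the offer is rejected.
Round 3 (the distributor proposes): the studio gets 6 if talks fail, so the distributor offers 6 and keeps 24.
Round 2 (the studio proposes): the distributor can get 24 next round, worth 0.85 × 24 = 20.4 now, so the studio offers 20.4, keeping 9.6.
So by rejecting in round 1, the studio gets 9.6 next round, worth 0.85 × 9.6 = 8.16 now.
Offer 10 ≥ 8.16, so the studio accepts.

Accept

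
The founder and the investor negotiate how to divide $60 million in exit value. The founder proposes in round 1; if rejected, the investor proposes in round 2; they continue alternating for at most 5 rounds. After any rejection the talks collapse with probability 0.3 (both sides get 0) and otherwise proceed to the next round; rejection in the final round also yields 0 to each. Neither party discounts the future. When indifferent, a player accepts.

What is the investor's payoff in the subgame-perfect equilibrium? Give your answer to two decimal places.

By backward induction:
Round 5 (the founder proposes): the investor will accept anything ≥ 0, so the founder offers 0 and keeps 60.
Round 4 (the investor proposes): rejecting gives the founder an expected 0.7 × 60 = 42, so the investor offers 42, keeping 18.
Round 3 (the founder proposes): rejecting gives the investor an expected 0.7 × 18 = 12.6. The founder offers 12.6 and keeps 60 − 12.6 = 47.4.
Round 2 (the investor proposes): rejecting gives the founder an expected 0.7 × 47.4 = 33.18. The investor offers 33.18 and keeps 60 − 33.18 = 26.82.
Round 1 (the founder proposes): rejecting gives the investor an expected 0.7 × 26.82 = 18.774; the founder offers that and keeps 41.226.

18.77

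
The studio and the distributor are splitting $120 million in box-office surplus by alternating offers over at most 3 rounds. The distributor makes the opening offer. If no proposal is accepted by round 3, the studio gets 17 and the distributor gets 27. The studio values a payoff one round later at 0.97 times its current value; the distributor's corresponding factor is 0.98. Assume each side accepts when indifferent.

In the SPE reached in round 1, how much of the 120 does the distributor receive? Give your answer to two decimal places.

101.51

Round 3 (the distributor proposes): the studio gets 17 if talks fail, so the distributor offers 17 and keeps 103.
Round 2 (the studio proposes): the distributor can get 103 next round, worth 0.98 × 103 = 100.94 now. The studio offers 100.94 and keeps 120 − 100.94 = 19.06.
Round 1 (the distributor proposes): the studio can get 19.06 next round, worth 0.97 × 19.06 = 18.4882 now. The distributor offers 18.4882 and keeps 120 − 18.4882 = 101.5118.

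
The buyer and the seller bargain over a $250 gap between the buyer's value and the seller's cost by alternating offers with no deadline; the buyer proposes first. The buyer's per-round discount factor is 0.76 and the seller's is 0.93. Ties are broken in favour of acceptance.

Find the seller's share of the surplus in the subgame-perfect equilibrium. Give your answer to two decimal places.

190.31

In a stationary SPE each proposer offers the other exactly their discounted continuation value.
If the buyer keeps x when proposing and the seller keeps y when proposing, then x = 250 − 0.93y and y = 250 − 0.76x.
Solving: x = 250(1 − 0.93) / (1 − 0.76·0.93) = 17.5 / 0.2932 ≈ 59.6862.
The seller gets 250 − 59.6862 ≈ 190.3138.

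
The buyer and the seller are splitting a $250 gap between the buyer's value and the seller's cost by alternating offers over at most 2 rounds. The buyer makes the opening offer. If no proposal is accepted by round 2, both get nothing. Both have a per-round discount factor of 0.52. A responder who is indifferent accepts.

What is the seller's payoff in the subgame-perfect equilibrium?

Round 2 (the seller proposes): the buyer will accept anything ≥ 0, so the seller offers 0 and keeps 250.
Round 1 (the buyer proposes): the seller can get 250 next round, worth 0.52 × 250 = 130 now, so the buyer offers 130, keeping 120.

130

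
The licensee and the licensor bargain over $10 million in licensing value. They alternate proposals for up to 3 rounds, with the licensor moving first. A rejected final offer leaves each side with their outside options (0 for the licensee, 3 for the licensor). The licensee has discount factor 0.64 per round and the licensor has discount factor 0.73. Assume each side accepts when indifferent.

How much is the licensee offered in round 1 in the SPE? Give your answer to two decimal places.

1.73

Round 3 (the licensor proposes): rejection yields 0 for the licensee; the licensor offers 0 and keeps 10.
Round 2 (the licensee proposes): the licensor can get 10 next round, worth 0.73 × 10 = 7.3 now; the licensee offers that and keeps 2.7.
Round 1 (the licensor proposes): the licensee can get 2.7 next round, worth 0.64 × 2.7 = 1.728 now, so the licensor offers 1.728, keeping 8.272.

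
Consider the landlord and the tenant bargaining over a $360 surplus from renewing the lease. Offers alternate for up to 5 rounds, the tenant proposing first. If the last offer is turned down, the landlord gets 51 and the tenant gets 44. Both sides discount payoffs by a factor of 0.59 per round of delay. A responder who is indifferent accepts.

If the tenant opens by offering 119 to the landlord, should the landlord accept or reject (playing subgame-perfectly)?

Reject

Work out the landlord's continuation value if the offer is rejected.
Round 5 (the tenant proposes): the landlord gets 51 if talks fail, so the tenant offers 51 and keeps 309.
Round 4 (the landlord proposes): the tenant can get 309 next round, worth 0.59 × 309 = 182.31 now, so the landlord offers 182.31, keeping 177.69.
Round 3 (the tenant proposes): the landlord can get 177.69 next round, worth 0.59 × 177.69 = 104.8371 now, so the tenant offers 104.8371, keeping 255.1629.
Round 2 (the landlord proposes): the tenant can get 255.1629 next round, worth 0.59 × 255.1629 = 150.546111 now; the landlord offers that and keeps 209.453889.
So by rejecting in round 1, the landlord gets 209.453889 next round, worth 0.59 × 209.453889 = 123.57779451 now.
Offer 119 < 123.57779451, so the landlord rejects.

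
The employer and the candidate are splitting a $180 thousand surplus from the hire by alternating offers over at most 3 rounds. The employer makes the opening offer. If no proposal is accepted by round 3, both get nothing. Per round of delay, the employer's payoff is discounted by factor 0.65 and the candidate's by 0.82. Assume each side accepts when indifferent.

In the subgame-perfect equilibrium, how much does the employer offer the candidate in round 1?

51.66

Round 3 (the employer proposes): the candidate will accept anything ≥ 0, so the employer offers 0 and keeps 180.
Round 2 (the candidate proposes): the employer can get 180 next round, worth 0.65 × 180 = 117 now. The candidate offers 117 and keeps 180 − 117 = 63.
Round 1 (the employer proposes): the candidate can get 63 next round, worth 0.82 × 63 = 51.66 now, so the employer offers 51.66, keeping 128.34.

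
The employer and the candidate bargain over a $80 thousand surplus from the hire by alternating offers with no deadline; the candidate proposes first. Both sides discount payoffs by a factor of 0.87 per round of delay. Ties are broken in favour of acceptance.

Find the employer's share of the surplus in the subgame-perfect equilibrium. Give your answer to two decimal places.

37.22

Let x be the candidate's share when the candidate proposes and y be the employer's share when the employer proposes.
The employer accepts iff offered ≥ 0.87·y, so x = 80 − 0.87y. Symmetrically y = 80 − 0.87x.
Substituting: x = 80 − 0.87(80 − 0.87x), giving x(1 − 0.87·0.87) = 80(1 − 0.87).
So x = 80 × 0.13 / 0.2431 ≈ 42.7807, and the employer receives 80 − x ≈ 37.2193.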